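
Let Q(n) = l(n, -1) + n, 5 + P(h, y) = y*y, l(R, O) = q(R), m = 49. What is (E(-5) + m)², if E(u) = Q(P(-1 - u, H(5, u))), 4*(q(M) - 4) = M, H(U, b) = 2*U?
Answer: 471969/16 ≈ 29498.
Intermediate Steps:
q(M) = 4 + M/4
l(R, O) = 4 + R/4
P(h, y) = -5 + y² (P(h, y) = -5 + y*y = -5 + y²)
Q(n) = 4 + 5*n/4 (Q(n) = (4 + n/4) + n = 4 + 5*n/4)
E(u) = 491/4 (E(u) = 4 + 5*(-5 + (2*5)²)/4 = 4 + 5*(-5 + 10²)/4 = 4 + 5*(-5 + 100)/4 = 4 + (5/4)*95 = 4 + 475/4 = 491/4)
(E(-5) + m)² = (491/4 + 49)² = (687/4)² = 471969/16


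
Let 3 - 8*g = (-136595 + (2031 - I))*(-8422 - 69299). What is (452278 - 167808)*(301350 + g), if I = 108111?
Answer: -670585855762230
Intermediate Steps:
g = -2357617959 (g = 3/8 - (-136595 + (2031 - 1*108111))*(-8422 - 69299)/8 = 3/8 - (-136595 + (2031 - 108111))*(-77721)/8 = 3/8 - (-136595 - 106080)*(-77721)/8 = 3/8 - (-242675)*(-77721)/8 = 3/8 - ⅛*18860943675 = 3/8 - 18860943675/8 = -2357617959)
(452278 - 167808)*(301350 + g) = (452278 - 167808)*(301350 - 2357617959) = 284470*(-2357316609) = -670585855762230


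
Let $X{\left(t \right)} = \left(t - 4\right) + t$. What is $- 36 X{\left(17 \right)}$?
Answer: $-1080$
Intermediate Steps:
$X{\left(t \right)} = -4 + 2 t$ ($X{\left(t \right)} = \left(-4 + t\right) + t = -4 + 2 t$)
$- 36 X{\left(17 \right)} = - 36 \left(-4 + 2 \cdot 17\right) = - 36 \left(-4 + 34\right) = \left(-36\right) 30 = -1080$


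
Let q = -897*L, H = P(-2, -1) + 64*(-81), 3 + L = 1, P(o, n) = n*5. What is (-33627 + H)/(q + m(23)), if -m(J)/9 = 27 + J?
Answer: -1213/42 ≈ -28.881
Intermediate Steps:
m(J) = -243 - 9*J (m(J) = -9*(27 + J) = -243 - 9*J)
P(o, n) = 5*n
L = -2 (L = -3 + 1 = -2)
H = -5189 (H = 5*(-1) + 64*(-81) = -5 - 5184 = -5189)
q = 1794 (q = -897*(-2) = 1794)
(-33627 + H)/(q + m(23)) = (-33627 - 5189)/(1794 + (-243 - 9*23)) = -38816/(1794 + (-243 - 207)) = -38816/(1794 - 450) = -38816/1344 = -38816*1/1344 = -1213/42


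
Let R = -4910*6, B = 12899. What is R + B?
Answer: -16561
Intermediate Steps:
R = -29460
R + B = -29460 + 12899 = -16561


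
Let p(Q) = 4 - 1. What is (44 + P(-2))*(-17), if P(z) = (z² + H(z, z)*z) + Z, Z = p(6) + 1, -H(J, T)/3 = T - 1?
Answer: -578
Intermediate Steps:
H(J, T) = 3 - 3*T (H(J, T) = -3*(T - 1) = -3*(-1 + T) = 3 - 3*T)
p(Q) = 3
Z = 4 (Z = 3 + 1 = 4)
P(z) = 4 + z² + z*(3 - 3*z) (P(z) = (z² + (3 - 3*z)*z) + 4 = (z² + z*(3 - 3*z)) + 4 = 4 + z² + z*(3 - 3*z))
(44 + P(-2))*(-17) = (44 + (4 - 2*(-2)² + 3*(-2)))*(-17) = (44 + (4 - 2*4 - 6))*(-17) = (44 + (4 - 8 - 6))*(-17) = (44 - 10)*(-17) = 34*(-17) = -578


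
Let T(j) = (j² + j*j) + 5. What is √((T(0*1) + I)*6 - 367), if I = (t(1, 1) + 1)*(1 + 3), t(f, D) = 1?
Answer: 17*I ≈ 17.0*I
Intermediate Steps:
I = 8 (I = (1 + 1)*(1 + 3) = 2*4 = 8)
T(j) = 5 + 2*j² (T(j) = (j² + j²) + 5 = 2*j² + 5 = 5 + 2*j²)
√((T(0*1) + I)*6 - 367) = √(((5 + 2*(0*1)²) + 8)*6 - 367) = √(((5 + 2*0²) + 8)*6 - 367) = √(((5 + 2*0) + 8)*6 - 367) = √(((5 + 0) + 8)*6 - 367) = √((5 + 8)*6 - 367) = √(13*6 - 367) = √(78 - 367) = √(-289) = 17*I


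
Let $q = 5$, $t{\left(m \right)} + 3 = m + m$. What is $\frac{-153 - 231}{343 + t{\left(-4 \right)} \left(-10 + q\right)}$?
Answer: $- \frac{192}{199} \approx -0.96482$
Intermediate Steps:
$t{\left(m \right)} = -3 + 2 m$ ($t{\left(m \right)} = -3 + \left(m + m\right) = -3 + 2 m$)
$\frac{-153 - 231}{343 + t{\left(-4 \right)} \left(-10 + q\right)} = \frac{-153 - 231}{343 + \left(-3 + 2 \left(-4\right)\right) \left(-10 + 5\right)} = - \frac{384}{343 + \left(-3 - 8\right) \left(-5\right)} = - \frac{384}{343 - -55} = - \frac{384}{343 + 55} = - \frac{384}{398} = \left(-384\right) \frac{1}{398} = - \frac{192}{199}$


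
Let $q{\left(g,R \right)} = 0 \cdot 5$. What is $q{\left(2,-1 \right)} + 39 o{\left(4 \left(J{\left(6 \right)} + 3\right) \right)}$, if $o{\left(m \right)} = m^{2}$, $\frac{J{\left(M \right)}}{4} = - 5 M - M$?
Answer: $12405744$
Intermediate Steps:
$J{\left(M \right)} = - 24 M$ ($J{\left(M \right)} = 4 \left(- 5 M - M\right) = 4 \left(- 6 M\right) = - 24 M$)
$q{\left(g,R \right)} = 0$
$q{\left(2,-1 \right)} + 39 o{\left(4 \left(J{\left(6 \right)} + 3\right) \right)} = 0 + 39 \left(4 \left(\left(-24\right) 6 + 3\right)\right)^{2} = 0 + 39 \left(4 \left(-144 + 3\right)\right)^{2} = 0 + 39 \left(4 \left(-141\right)\right)^{2} = 0 + 39 \left(-564\right)^{2} = 0 + 39 \cdot 318096 = 0 + 12405744 = 12405744$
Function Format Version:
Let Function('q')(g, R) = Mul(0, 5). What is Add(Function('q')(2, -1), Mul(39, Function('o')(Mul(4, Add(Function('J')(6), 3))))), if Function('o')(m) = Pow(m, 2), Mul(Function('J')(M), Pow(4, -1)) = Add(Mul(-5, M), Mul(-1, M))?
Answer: 12405744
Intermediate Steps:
Function('J')(M) = Mul(-24, M) (Function('J')(M) = Mul(4, Add(Mul(-5, M), Mul(-1, M))) = Mul(4, Mul(-6, M)) = Mul(-24, M))
Function('q')(g, R) = 0
Add(Function('q')(2, -1), Mul(39, Function('o')(Mul(4, Add(Function('J')(6), 3))))) = Add(0, Mul(39, Pow(Mul(4, Add(Mul(-24, 6), 3)), 2))) = Add(0, Mul(39, Pow(Mul(4, Add(-144, 3)), 2))) = Add(0, Mul(39, Pow(Mul(4, -141), 2))) = Add(0, Mul(39, Pow(-564, 2))) = Add(0, Mul(39, 318096)) = Add(0, 12405744) = 12405744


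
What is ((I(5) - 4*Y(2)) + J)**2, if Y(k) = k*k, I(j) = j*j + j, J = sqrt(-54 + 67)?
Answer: (14 + sqrt(13))**2 ≈ 309.96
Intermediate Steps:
J = sqrt(13) ≈ 3.6056
I(j) = j + j**2 (I(j) = j**2 + j = j + j**2)
Y(k) = k**2
((I(5) - 4*Y(2)) + J)**2 = ((5*(1 + 5) - 4*2**2) + sqrt(13))**2 = ((5*6 - 4*4) + sqrt(13))**2 = ((30 - 16) + sqrt(13))**2 = (14 + sqrt(13))**2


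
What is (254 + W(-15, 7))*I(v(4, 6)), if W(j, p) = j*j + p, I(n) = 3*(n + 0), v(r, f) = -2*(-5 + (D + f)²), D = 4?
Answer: -277020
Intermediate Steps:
v(r, f) = 10 - 2*(4 + f)² (v(r, f) = -2*(-5 + (4 + f)²) = 10 - 2*(4 + f)²)
I(n) = 3*n
W(j, p) = p + j² (W(j, p) = j² + p = p + j²)
(254 + W(-15, 7))*I(v(4, 6)) = (254 + (7 + (-15)²))*(3*(10 - 2*(4 + 6)²)) = (254 + (7 + 225))*(3*(10 - 2*10²)) = (254 + 232)*(3*(10 - 2*100)) = 486*(3*(10 - 200)) = 486*(3*(-190)) = 486*(-570) = -277020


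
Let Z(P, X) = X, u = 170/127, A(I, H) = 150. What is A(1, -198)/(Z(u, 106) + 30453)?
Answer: 150/30559 ≈ 0.0049085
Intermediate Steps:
u = 170/127 (u = 170*(1/127) = 170/127 ≈ 1.3386)
A(1, -198)/(Z(u, 106) + 30453) = 150/(106 + 30453) = 150/30559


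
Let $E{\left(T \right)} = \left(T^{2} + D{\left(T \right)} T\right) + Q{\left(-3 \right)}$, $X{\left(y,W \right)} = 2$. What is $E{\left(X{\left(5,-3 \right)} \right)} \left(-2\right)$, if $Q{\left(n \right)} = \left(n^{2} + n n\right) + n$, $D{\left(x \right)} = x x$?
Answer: $-54$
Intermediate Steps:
$D{\left(x \right)} = x^{2}$
$Q{\left(n \right)} = n + 2 n^{2}$ ($Q{\left(n \right)} = \left(n^{2} + n^{2}\right) + n = 2 n^{2} + n = n + 2 n^{2}$)
$E{\left(T \right)} = 15 + T^{2} + T^{3}$ ($E{\left(T \right)} = \left(T^{2} + T^{2} T\right) - 3 \left(1 + 2 \left(-3\right)\right) = \left(T^{2} + T^{3}\right) - 3 \left(1 - 6\right) = \left(T^{2} + T^{3}\right) - -15 = \left(T^{2} + T^{3}\right) + 15 = 15 + T^{2} + T^{3}$)
$E{\left(X{\left(5,-3 \right)} \right)} \left(-2\right) = \left(15 + 2^{2} + 2^{3}\right) \left(-2\right) = \left(15 + 4 + 8\right) \left(-2\right) = 27 \left(-2\right) = -54$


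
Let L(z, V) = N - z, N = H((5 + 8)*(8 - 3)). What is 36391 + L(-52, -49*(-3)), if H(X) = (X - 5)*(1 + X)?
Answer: 40403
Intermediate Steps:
H(X) = (1 + X)*(-5 + X) (H(X) = (-5 + X)*(1 + X) = (1 + X)*(-5 + X))
N = 3960 (N = -5 + ((5 + 8)*(8 - 3))² - 4*(5 + 8)*(8 - 3) = -5 + (13*5)² - 52*5 = -5 + 65² - 4*65 = -5 + 4225 - 260 = 3960)
L(z, V) = 3960 - z
36391 + L(-52, -49*(-3)) = 36391 + (3960 - 1*(-52)) = 36391 + (3960 + 52) = 36391 + 4012 = 40403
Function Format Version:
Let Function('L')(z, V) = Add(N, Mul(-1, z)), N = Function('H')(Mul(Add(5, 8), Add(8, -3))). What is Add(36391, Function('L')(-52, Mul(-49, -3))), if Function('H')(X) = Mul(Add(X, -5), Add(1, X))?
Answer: 40403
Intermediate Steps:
Function('H')(X) = Mul(Add(1, X), Add(-5, X)) (Function('H')(X) = Mul(Add(-5, X), Add(1, X)) = Mul(Add(1, X), Add(-5, X)))
N = 3960 (N = Add(-5, Pow(Mul(Add(5, 8), Add(8, -3)), 2), Mul(-4, Mul(Add(5, 8), Add(8, -3)))) = Add(-5, Pow(Mul(13, 5), 2), Mul(-4, Mul(13, 5))) = Add(-5, Pow(65, 2), Mul(-4, 65)) = Add(-5, 4225, -260) = 3960)
Function('L')(z, V) = Add(3960, Mul(-1, z))
Add(36391, Function('L')(-52, Mul(-49, -3))) = Add(36391, Add(3960, Mul(-1, -52))) = Add(36391, Add(3960, 52)) = Add(36391, 4012) = 40403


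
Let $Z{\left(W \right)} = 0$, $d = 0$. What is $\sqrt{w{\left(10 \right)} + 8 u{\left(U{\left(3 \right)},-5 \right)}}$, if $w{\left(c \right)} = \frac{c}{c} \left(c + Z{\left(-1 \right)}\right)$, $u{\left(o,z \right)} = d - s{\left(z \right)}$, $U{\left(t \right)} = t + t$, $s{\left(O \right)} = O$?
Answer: $5 \sqrt{2} \approx 7.0711$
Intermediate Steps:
$U{\left(t \right)} = 2 t$
$u{\left(o,z \right)} = - z$ ($u{\left(o,z \right)} = 0 - z = - z$)
$w{\left(c \right)} = c$ ($w{\left(c \right)} = \frac{c}{c} \left(c + 0\right) = 1 c = c$)
$\sqrt{w{\left(10 \right)} + 8 u{\left(U{\left(3 \right)},-5 \right)}} = \sqrt{10 + 8 \left(\left(-1\right) \left(-5\right)\right)} = \sqrt{10 + 8 \cdot 5} = \sqrt{10 + 40} = \sqrt{50} = 5 \sqrt{2}$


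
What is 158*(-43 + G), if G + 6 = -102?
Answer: -23858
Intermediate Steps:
G = -108 (G = -6 - 102 = -108)
158*(-43 + G) = 158*(-43 - 108) = 158*(-151) = -23858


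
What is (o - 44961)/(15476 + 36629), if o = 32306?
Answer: -2531/10421 ≈ -0.24287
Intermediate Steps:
(o - 44961)/(15476 + 36629) = (32306 - 44961)/(15476 + 36629) = -12655/52105 = -12655*1/52105 = -2531/10421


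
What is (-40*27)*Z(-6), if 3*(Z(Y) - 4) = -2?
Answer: -3600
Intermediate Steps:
Z(Y) = 10/3 (Z(Y) = 4 + (1/3)*(-2) = 4 - 2/3 = 10/3)
(-40*27)*Z(-6) = -40*27*(10/3) = -1080*10/3 = -3600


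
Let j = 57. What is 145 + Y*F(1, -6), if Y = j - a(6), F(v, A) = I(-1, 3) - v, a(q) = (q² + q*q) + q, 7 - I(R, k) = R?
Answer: -2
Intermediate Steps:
I(R, k) = 7 - R
a(q) = q + 2*q² (a(q) = (q² + q²) + q = 2*q² + q = q + 2*q²)
F(v, A) = 8 - v (F(v, A) = (7 - 1*(-1)) - v = (7 + 1) - v = 8 - v)
Y = -21 (Y = 57 - 6*(1 + 2*6) = 57 - 6*(1 + 12) = 57 - 6*13 = 57 - 1*78 = 57 - 78 = -21)
145 + Y*F(1, -6) = 145 - 21*(8 - 1*1) = 145 - 21*(8 - 1) = 145 - 21*7 = 145 - 147 = -2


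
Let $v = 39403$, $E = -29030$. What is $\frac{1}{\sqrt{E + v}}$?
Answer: $\frac{\sqrt{10373}}{10373} \approx 0.0098186$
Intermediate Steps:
$\frac{1}{\sqrt{E + v}} = \frac{1}{\sqrt{-29030 + 39403}} = \frac{1}{\sqrt{10373}} = \frac{\sqrt{10373}}{10373}$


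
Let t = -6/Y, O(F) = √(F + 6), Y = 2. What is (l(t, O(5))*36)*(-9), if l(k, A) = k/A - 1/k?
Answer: -108 + 972*√11/11 ≈ 185.07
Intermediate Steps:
O(F) = √(6 + F)
t = -3 (t = -6/2 = -6*½ = -3)
l(k, A) = -1/k + k/A
(l(t, O(5))*36)*(-9) = ((-1/(-3) - 3/√(6 + 5))*36)*(-9) = ((-1*(-⅓) - 3*√11/11)*36)*(-9) = ((⅓ - 3*√11/11)*36)*(-9) = (12 - 108*√11/11)*(-9) = -108 + 972*√11/11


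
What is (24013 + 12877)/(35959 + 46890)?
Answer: 36890/82849 ≈ 0.44527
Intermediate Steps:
(24013 + 12877)/(35959 + 46890) = 36890/82849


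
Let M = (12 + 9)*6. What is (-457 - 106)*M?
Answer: -70938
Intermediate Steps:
M = 126 (M = 21*6 = 126)
(-457 - 106)*M = (-457 - 106)*126 = -563*126 = -70938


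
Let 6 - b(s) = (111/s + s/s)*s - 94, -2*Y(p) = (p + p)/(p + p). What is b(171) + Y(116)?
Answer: -365/2 ≈ -182.50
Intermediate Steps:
Y(p) = -1/2 (Y(p) = -(p + p)/(2*(p + p)) = -2*p/(2*(2*p)) = -2*p*1/(2*p)/2 = -1/2*1 = -1/2)
b(s) = 100 - s*(1 + 111/s) (b(s) = 6 - ((111/s + s/s)*s - 94) = 6 - ((111/s + 1)*s - 94) = 6 - ((1 + 111/s)*s - 94) = 6 - (s*(1 + 111/s) - 94) = 6 - (-94 + s*(1 + 111/s)) = 6 + (94 - s*(1 + 111/s)) = 100 - s*(1 + 111/s))
b(171) + Y(116) = (-11 - 1*171) - 1/2 = (-11 - 171) - 1/2 = -182 - 1/2 = -365/2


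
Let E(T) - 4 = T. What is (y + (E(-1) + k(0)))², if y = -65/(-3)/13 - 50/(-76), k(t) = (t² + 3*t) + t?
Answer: 368449/12996 ≈ 28.351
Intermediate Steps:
k(t) = t² + 4*t
E(T) = 4 + T
y = 265/114 (y = -65*(-⅓)*(1/13) - 50*(-1/76) = (65/3)*(1/13) + 25/38 = 5/3 + 25/38 = 265/114 ≈ 2.3246)
(y + (E(-1) + k(0)))² = (265/114 + ((4 - 1) + 0*(4 + 0)))² = (265/114 + (3 + 0*4))² = (265/114 + (3 + 0))² = (265/114 + 3)² = (607/114)² = 368449/12996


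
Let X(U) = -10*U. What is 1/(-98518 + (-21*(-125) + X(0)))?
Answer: -1/95893 ≈ -1.0428e-5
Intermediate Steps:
1/(-98518 + (-21*(-125) + X(0))) = 1/(-98518 + (-21*(-125) - 10*0)) = 1/(-98518 + (2625 + 0)) = 1/(-98518 + 2625) = 1/(-95893) = -1/95893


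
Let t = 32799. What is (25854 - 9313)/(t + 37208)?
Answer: 2363/10001 ≈ 0.23628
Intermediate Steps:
(25854 - 9313)/(t + 37208) = (25854 - 9313)/(32799 + 37208) = 16541/70007 = 16541*(1/70007) = 2363/10001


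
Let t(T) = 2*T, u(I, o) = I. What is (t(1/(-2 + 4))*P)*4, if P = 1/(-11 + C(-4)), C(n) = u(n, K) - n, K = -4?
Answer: -4/11 ≈ -0.36364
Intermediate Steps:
C(n) = 0 (C(n) = n - n = 0)
P = -1/11 (P = 1/(-11 + 0) = 1/(-11) = -1/11 ≈ -0.090909)
(t(1/(-2 + 4))*P)*4 = ((2/(-2 + 4))*(-1/11))*4 = ((2/2)*(-1/11))*4 = ((2*(1/2))*(-1/11))*4 = (1*(-1/11))*4 = -1/11*4 = -4/11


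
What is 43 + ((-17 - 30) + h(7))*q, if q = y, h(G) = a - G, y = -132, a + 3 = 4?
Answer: 7039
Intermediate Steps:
a = 1 (a = -3 + 4 = 1)
h(G) = 1 - G
q = -132
43 + ((-17 - 30) + h(7))*q = 43 + ((-17 - 30) + (1 - 1*7))*(-132) = 43 + (-47 + (1 - 7))*(-132) = 43 + (-47 - 6)*(-132) = 43 - 53*(-132) = 43 + 6996 = 7039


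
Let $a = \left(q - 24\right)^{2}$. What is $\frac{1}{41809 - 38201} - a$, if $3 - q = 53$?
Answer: $- \frac{19757407}{3608} \approx -5476.0$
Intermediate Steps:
$q = -50$ ($q = 3 - 53 = -50$)
$a = 5476$ ($a = \left(-50 - 24\right)^{2} = \left(-74\right)^{2} = 5476$)
$\frac{1}{41809 - 38201} - a = \frac{1}{41809 - 38201} - 5476 = \frac{1}{3608} - 5476 = - \frac{19757407}{3608}$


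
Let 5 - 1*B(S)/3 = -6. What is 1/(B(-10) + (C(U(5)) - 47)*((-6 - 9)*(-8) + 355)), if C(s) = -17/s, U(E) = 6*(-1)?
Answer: -6/125677 ≈ -4.7741e-5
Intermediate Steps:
U(E) = -6
B(S) = 33 (B(S) = 15 - 3*(-6) = 15 + 18 = 33)
1/(B(-10) + (C(U(5)) - 47)*((-6 - 9)*(-8) + 355)) = 1/(33 + (-17/(-6) - 47)*((-6 - 9)*(-8) + 355)) = 1/(33 + (-17*(-⅙) - 47)*(-15*(-8) + 355)) = 1/(33 + (17/6 - 47)*(120 + 355)) = 1/(33 - 265/6*475) = 1/(33 - 125875/6) = 1/(-125677/6) = -6/125677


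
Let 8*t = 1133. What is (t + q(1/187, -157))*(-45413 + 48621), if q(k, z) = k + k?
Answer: 84966687/187 ≈ 4.5437e+5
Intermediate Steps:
t = 1133/8 (t = (⅛)*1133 = 1133/8 ≈ 141.63)
q(k, z) = 2*k
(t + q(1/187, -157))*(-45413 + 48621) = (1133/8 + 2/187)*(-45413 + 48621) = (1133/8 + 2*(1/187))*3208 = (1133/8 + 2/187)*3208 = (211887/1496)*3208 = 84966687/187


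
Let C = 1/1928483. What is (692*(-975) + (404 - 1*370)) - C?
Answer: -1301081911679/1928483 ≈ -6.7467e+5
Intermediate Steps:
C = 1/1928483 ≈ 5.1854e-7
(692*(-975) + (404 - 1*370)) - C = (692*(-975) + (404 - 1*370)) - 1*1/1928483 = (-674700 + (404 - 370)) - 1/1928483 = (-674700 + 34) - 1/1928483 = -674666 - 1/1928483 = -1301081911679/1928483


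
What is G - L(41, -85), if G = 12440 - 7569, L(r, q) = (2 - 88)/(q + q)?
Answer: 413992/85 ≈ 4870.5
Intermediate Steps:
L(r, q) = -43/q (L(r, q) = -86*1/(2*q) = -43/q)
G = 4871
G - L(41, -85) = 4871 - (-43)/(-85) = 4871 - (-43)*(-1)/85 = 4871 - 1*43/85 = 4871 - 43/85 = 413992/85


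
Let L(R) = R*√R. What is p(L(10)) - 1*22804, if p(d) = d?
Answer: -22804 + 10*√10 ≈ -22772.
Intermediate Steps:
L(R) = R^(3/2)
p(L(10)) - 1*22804 = 10^(3/2) - 1*22804 = 10*√10 - 22804 = -22804 + 10*√10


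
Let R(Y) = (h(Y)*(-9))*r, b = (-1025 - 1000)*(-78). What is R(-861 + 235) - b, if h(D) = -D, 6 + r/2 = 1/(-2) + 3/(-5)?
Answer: -389736/5 ≈ -77947.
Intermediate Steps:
r = -71/5 (r = -12 + 2*(1/(-2) + 3/(-5)) = -12 + 2*(1*(-1/2) + 3*(-1/5)) = -12 + 2*(-1/2 - 3/5) = -12 + 2*(-11/10) = -12 - 11/5 = -71/5 ≈ -14.200)
b = 157950 (b = -2025*(-78) = 157950)
R(Y) = -639*Y/5 (R(Y) = (-Y*(-9))*(-71/5) = (9*Y)*(-71/5) = -639*Y/5)
R(-861 + 235) - b = -639*(-861 + 235)/5 - 1*157950 = -639/5*(-626) - 157950 = 400014/5 - 157950 = -389736/5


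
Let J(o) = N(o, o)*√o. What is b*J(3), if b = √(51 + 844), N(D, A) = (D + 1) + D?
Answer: 7*√2685 ≈ 362.72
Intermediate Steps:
N(D, A) = 1 + 2*D (N(D, A) = (1 + D) + D = 1 + 2*D)
J(o) = √o*(1 + 2*o) (J(o) = (1 + 2*o)*√o = √o*(1 + 2*o))
b = √895 ≈ 29.917
b*J(3) = √895*(√3*(1 + 2*3)) = √895*(√3*(1 + 6)) = √895*(√3*7) = √895*(7*√3) = 7*√2685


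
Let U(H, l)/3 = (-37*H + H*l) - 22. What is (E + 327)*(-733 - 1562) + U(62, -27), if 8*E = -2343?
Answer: -722295/8 ≈ -90287.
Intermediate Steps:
E = -2343/8 (E = (⅛)*(-2343) = -2343/8 ≈ -292.88)
U(H, l) = -66 - 111*H + 3*H*l (U(H, l) = 3*((-37*H + H*l) - 22) = 3*(-22 - 37*H + H*l) = -66 - 111*H + 3*H*l)
(E + 327)*(-733 - 1562) + U(62, -27) = (-2343/8 + 327)*(-733 - 1562) + (-66 - 111*62 + 3*62*(-27)) = (273/8)*(-2295) + (-66 - 6882 - 5022) = -626535/8 - 11970 = -722295/8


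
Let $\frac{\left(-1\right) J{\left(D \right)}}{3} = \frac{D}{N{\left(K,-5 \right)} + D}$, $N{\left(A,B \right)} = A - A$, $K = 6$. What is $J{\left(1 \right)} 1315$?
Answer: $-3945$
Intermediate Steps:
$N{\left(A,B \right)} = 0$
$J{\left(D \right)} = -3$ ($J{\left(D \right)} = - 3 \frac{D}{0 + D} = - 3 \frac{D}{D} = \left(-3\right) 1 = -3$)
$J{\left(1 \right)} 1315 = \left(-3\right) 1315 = -3945$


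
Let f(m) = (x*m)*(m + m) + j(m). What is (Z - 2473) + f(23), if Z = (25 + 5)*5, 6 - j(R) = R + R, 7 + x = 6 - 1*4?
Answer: -7653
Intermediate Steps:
x = -5 (x = -7 + (6 - 1*4) = -7 + (6 - 4) = -7 + 2 = -5)
j(R) = 6 - 2*R (j(R) = 6 - (R + R) = 6 - 2*R)
Z = 150 (Z = 30*5 = 150)
f(m) = 6 - 10*m² - 2*m (f(m) = (-5*m)*(m + m) + (6 - 2*m) = (-5*m)*(2*m) + (6 - 2*m) = -10*m² + (6 - 2*m) = 6 - 10*m² - 2*m)
(Z - 2473) + f(23) = (150 - 2473) + (6 - 10*23² - 2*23) = -2323 + (6 - 10*529 - 46) = -2323 + (6 - 5290 - 46) = -2323 - 5330 = -7653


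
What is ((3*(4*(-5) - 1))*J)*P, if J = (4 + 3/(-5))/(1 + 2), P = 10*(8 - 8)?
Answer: 0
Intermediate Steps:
P = 0 (P = 10*0 = 0)
J = 17/15 (J = (4 + 3*(-⅕))/3 = (4 - ⅗)*(⅓) = (17/5)*(⅓) = 17/15 ≈ 1.1333)
((3*(4*(-5) - 1))*J)*P = ((3*(4*(-5) - 1))*(17/15))*0 = ((3*(-20 - 1))*(17/15))*0 = ((3*(-21))*(17/15))*0 = -63*17/15*0 = -357/5*0 = 0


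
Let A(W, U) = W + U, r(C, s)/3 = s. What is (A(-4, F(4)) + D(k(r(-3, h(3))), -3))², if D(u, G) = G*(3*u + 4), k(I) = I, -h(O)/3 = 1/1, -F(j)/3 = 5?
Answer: 2500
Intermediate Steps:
F(j) = -15 (F(j) = -3*5 = -15)
h(O) = -3 (h(O) = -3/1 = -3*1 = -3)
r(C, s) = 3*s
A(W, U) = U + W
D(u, G) = G*(4 + 3*u)
(A(-4, F(4)) + D(k(r(-3, h(3))), -3))² = ((-15 - 4) - 3*(4 + 3*(3*(-3))))² = (-19 - 3*(4 + 3*(-9)))² = (-19 - 3*(4 - 27))² = (-19 - 3*(-23))² = (-19 + 69)² = 50² = 2500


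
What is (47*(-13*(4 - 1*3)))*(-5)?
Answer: 3055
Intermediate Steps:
(47*(-13*(4 - 1*3)))*(-5) = (47*(-13*(4 - 3)))*(-5) = (47*(-13*1))*(-5) = (47*(-13))*(-5) = -611*(-5) = 3055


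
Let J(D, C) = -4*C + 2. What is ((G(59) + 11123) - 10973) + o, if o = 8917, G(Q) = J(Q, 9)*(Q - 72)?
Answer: 9509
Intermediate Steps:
J(D, C) = 2 - 4*C
G(Q) = 2448 - 34*Q (G(Q) = (2 - 4*9)*(Q - 72) = (2 - 36)*(-72 + Q) = -34*(-72 + Q) = 2448 - 34*Q)
((G(59) + 11123) - 10973) + o = (((2448 - 34*59) + 11123) - 10973) + 8917 = (((2448 - 2006) + 11123) - 10973) + 8917 = ((442 + 11123) - 10973) + 8917 = (11565 - 10973) + 8917 = 592 + 8917 = 9509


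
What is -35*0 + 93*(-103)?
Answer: -9579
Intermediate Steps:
-35*0 + 93*(-103) = -7*0 - 9579 = 0 - 9579 = -9579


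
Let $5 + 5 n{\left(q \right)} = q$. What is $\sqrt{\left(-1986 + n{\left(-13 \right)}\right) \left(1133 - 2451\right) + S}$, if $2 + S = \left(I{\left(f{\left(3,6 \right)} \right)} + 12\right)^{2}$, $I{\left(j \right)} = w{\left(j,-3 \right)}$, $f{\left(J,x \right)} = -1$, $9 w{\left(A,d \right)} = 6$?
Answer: $\frac{\sqrt{590051530}}{15} \approx 1619.4$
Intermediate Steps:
$w{\left(A,d \right)} = \frac{2}{3}$ ($w{\left(A,d \right)} = \frac{1}{9} \cdot 6 = \frac{2}{3}$)
$n{\left(q \right)} = -1 + \frac{q}{5}$
$I{\left(j \right)} = \frac{2}{3}$
$S = \frac{1426}{9}$ ($S = -2 + \left(\frac{2}{3} + 12\right)^{2} = -2 + \left(\frac{38}{3}\right)^{2} = -2 + \frac{1444}{9} = \frac{1426}{9} \approx 158.44$)
$\sqrt{\left(-1986 + n{\left(-13 \right)}\right) \left(1133 - 2451\right) + S} = \sqrt{\left(-1986 + \left(-1 + \frac{1}{5} \left(-13\right)\right)\right) \left(1133 - 2451\right) + \frac{1426}{9}} = \sqrt{\left(-1986 - \frac{18}{5}\right) \left(-1318\right) + \frac{1426}{9}} = \sqrt{\left(- \frac{9948}{5}\right) \left(-1318\right) + \frac{1426}{9}} = \sqrt{\frac{13111464}{5} + \frac{1426}{9}} = \sqrt{\frac{118010306}{45}} = \frac{\sqrt{590051530}}{15}$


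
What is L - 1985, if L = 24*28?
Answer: -1313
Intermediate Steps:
L = 672
L - 1985 = 672 - 1985 = -1313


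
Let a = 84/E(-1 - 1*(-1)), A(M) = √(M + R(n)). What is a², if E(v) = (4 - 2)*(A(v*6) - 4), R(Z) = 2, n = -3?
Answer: 1764/(4 - √2)² ≈ 263.82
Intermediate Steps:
A(M) = √(2 + M) (A(M) = √(M + 2) = √(2 + M))
E(v) = -8 + 2*√(2 + 6*v) (E(v) = (4 - 2)*(√(2 + v*6) - 4) = 2*(√(2 + 6*v) - 4) = 2*(-4 + √(2 + 6*v)) = -8 + 2*√(2 + 6*v))
a = 84/(-8 + 2*√2) (a = 84/(-8 + 2*√(2 + 6*(-1 - 1*(-1)))) = 84/(-8 + 2*√(2 + 6*(-1 + 1))) = 84/(-8 + 2*√(2 + 6*0)) = 84/(-8 + 2*√(2 + 0)) = 84/(-8 + 2*√2) ≈ -16.243)
a² = (-12 - 3*√2)²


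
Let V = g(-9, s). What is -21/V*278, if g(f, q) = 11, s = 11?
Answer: -5838/11 ≈ -530.73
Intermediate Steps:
V = 11
-21/V*278 = -21/11*278 = -5838/11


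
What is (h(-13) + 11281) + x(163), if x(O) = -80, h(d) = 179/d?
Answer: 145434/13 ≈ 11187.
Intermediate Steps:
(h(-13) + 11281) + x(163) = (179/(-13) + 11281) - 80 = (179*(-1/13) + 11281) - 80 = (-179/13 + 11281) - 80 = 146474/13 - 80 = 145434/13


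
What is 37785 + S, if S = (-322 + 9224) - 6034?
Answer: 40653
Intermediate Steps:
S = 2868 (S = 8902 - 6034 = 2868)
37785 + S = 37785 + 2868 = 40653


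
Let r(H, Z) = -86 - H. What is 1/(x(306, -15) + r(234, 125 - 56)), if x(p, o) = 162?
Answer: -1/158 ≈ -0.0063291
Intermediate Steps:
1/(x(306, -15) + r(234, 125 - 56)) = 1/(162 + (-86 - 1*234)) = 1/(162 + (-86 - 234)) = 1/(162 - 320) = 1/(-158) = -1/158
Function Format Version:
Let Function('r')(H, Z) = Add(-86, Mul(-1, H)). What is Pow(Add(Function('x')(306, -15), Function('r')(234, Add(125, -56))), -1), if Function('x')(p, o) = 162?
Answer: Rational(-1, 158) ≈ -0.0063291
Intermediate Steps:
Pow(Add(Function('x')(306, -15), Function('r')(234, Add(125, -56))), -1) = Pow(Add(162, Add(-86, Mul(-1, 234))), -1) = Pow(Add(162, Add(-86, -234)), -1) = Pow(Add(162, -320), -1) = Pow(-158, -1) = Rational(-1, 158)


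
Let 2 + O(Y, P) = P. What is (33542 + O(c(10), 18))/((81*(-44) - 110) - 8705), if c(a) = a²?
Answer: -33558/12379 ≈ -2.7109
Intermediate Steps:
O(Y, P) = -2 + P
(33542 + O(c(10), 18))/((81*(-44) - 110) - 8705) = (33542 + (-2 + 18))/((81*(-44) - 110) - 8705) = (33542 + 16)/((-3564 - 110) - 8705) = 33558/(-3674 - 8705) = 33558/(-12379) = 33558*(-1/12379) = -33558/12379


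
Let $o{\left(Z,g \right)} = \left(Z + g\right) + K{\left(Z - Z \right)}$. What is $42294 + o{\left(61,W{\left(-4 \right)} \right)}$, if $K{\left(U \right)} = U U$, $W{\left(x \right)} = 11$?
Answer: $42366$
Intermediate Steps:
$K{\left(U \right)} = U^{2}$
$o{\left(Z,g \right)} = Z + g$ ($o{\left(Z,g \right)} = \left(Z + g\right) + \left(Z - Z\right)^{2} = \left(Z + g\right) + 0^{2} = \left(Z + g\right) + 0 = Z + g$)
$42294 + o{\left(61,W{\left(-4 \right)} \right)} = 42294 + \left(61 + 11\right) = 42294 + 72 = 42366$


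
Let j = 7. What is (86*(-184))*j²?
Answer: -775376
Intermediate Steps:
(86*(-184))*j² = (86*(-184))*7² = -15824*49 = -775376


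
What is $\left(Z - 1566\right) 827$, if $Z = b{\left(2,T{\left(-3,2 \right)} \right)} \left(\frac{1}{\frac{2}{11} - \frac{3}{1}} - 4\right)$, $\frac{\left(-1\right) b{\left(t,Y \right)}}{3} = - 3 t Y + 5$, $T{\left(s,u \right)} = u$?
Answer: $- \frac{42492087}{31} \approx -1.3707 \cdot 10^{6}$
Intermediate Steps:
$b{\left(t,Y \right)} = -15 + 9 Y t$ ($b{\left(t,Y \right)} = - 3 \left(- 3 t Y + 5\right) = - 3 \left(- 3 Y t + 5\right) = - 3 \left(5 - 3 Y t\right) = -15 + 9 Y t$)
$Z = - \frac{2835}{31}$ ($Z = \left(-15 + 9 \cdot 2 \cdot 2\right) \left(\frac{1}{\frac{2}{11} - \frac{3}{1}} - 4\right) = \left(-15 + 36\right) \left(\frac{1}{2 \cdot \frac{1}{11} - 3} - 4\right) = 21 \left(\frac{1}{\frac{2}{11} - 3} - 4\right) = 21 \left(\frac{1}{- \frac{31}{11}} - 4\right) = 21 \left(- \frac{11}{31} - 4\right) = 21 \left(- \frac{135}{31}\right) = - \frac{2835}{31} \approx -91.452$)
$\left(Z - 1566\right) 827 = \left(- \frac{2835}{31} - 1566\right) 827 = \left(- \frac{51381}{31}\right) 827 = - \frac{42492087}{31}$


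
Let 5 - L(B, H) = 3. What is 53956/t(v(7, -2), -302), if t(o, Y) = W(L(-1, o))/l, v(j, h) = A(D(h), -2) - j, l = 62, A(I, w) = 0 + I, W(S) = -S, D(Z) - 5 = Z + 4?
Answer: -1672636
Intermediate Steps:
D(Z) = 9 + Z (D(Z) = 5 + (Z + 4) = 5 + (4 + Z) = 9 + Z)
L(B, H) = 2 (L(B, H) = 5 - 1*3 = 5 - 3 = 2)
A(I, w) = I
v(j, h) = 9 + h - j (v(j, h) = (9 + h) - j = 9 + h - j)
t(o, Y) = -1/31 (t(o, Y) = -1*2/62 = -2*1/62 = -1/31)
53956/t(v(7, -2), -302) = 53956/(-1/31) = 53956*(-31) = -1672636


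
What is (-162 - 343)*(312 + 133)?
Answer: -224725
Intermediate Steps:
(-162 - 343)*(312 + 133) = -505*445 = -224725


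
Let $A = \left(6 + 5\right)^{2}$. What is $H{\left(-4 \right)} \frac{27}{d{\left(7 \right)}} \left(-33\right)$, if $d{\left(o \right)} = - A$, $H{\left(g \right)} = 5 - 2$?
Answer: $\frac{243}{11} \approx 22.091$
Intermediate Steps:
$H{\left(g \right)} = 3$
$A = 121$ ($A = 11^{2} = 121$)
$d{\left(o \right)} = -121$ ($d{\left(o \right)} = \left(-1\right) 121 = -121$)
$H{\left(-4 \right)} \frac{27}{d{\left(7 \right)}} \left(-33\right) = 3 \frac{27}{-121} \left(-33\right) = 3 \cdot 27 \left(- \frac{1}{121}\right) \left(-33\right) = 3 \left(- \frac{27}{121}\right) \left(-33\right) = \left(- \frac{81}{121}\right) \left(-33\right) = \frac{243}{11}$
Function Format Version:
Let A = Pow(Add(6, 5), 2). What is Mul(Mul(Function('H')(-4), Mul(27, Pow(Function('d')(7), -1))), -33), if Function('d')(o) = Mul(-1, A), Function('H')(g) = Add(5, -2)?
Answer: Rational(243, 11) ≈ 22.091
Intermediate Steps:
Function('H')(g) = 3
A = 121 (A = Pow(11, 2) = 121)
Function('d')(o) = -121 (Function('d')(o) = Mul(-1, 121) = -121)
Mul(Mul(Function('H')(-4), Mul(27, Pow(Function('d')(7), -1))), -33) = Mul(Mul(3, Mul(27, Pow(-121, -1))), -33) = Mul(Mul(3, Mul(27, Rational(-1, 121))), -33) = Mul(Mul(3, Rational(-27, 121)), -33) = Mul(Rational(-81, 121), -33) = Rational(243, 11)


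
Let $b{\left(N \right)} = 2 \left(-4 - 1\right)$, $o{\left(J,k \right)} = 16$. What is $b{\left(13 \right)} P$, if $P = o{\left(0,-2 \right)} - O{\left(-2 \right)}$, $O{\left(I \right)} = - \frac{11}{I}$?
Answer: $-105$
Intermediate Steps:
$P = \frac{21}{2}$ ($P = 16 - - \frac{11}{-2} = 16 - \left(-11\right) \left(- \frac{1}{2}\right) = 16 - \frac{11}{2} = \frac{21}{2} \approx 10.5$)
$b{\left(N \right)} = -10$ ($b{\left(N \right)} = 2 \left(-5\right) = -10$)
$b{\left(13 \right)} P = \left(-10\right) \frac{21}{2} = -105$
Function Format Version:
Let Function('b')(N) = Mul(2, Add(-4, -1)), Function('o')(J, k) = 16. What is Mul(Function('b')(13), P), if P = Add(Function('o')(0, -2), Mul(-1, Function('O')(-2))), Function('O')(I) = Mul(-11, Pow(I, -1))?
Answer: -105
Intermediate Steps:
P = Rational(21, 2) (P = Add(16, Mul(-1, Mul(-11, Pow(-2, -1)))) = Add(16, Mul(-1, Mul(-11, Rational(-1, 2)))) = Add(16, Mul(-1, Rational(11, 2))) = Add(16, Rational(-11, 2)) = Rational(21, 2) ≈ 10.500)
Function('b')(N) = -10 (Function('b')(N) = Mul(2, -5) = -10)
Mul(Function('b')(13), P) = Mul(-10, Rational(21, 2)) = -105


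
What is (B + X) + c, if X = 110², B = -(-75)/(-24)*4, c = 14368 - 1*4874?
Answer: 43163/2 ≈ 21582.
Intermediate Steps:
c = 9494 (c = 14368 - 4874 = 9494)
B = -25/2 (B = -(-75)*(-1)/24*4 = -5*5/8*4 = -25/8*4 = -25/2 ≈ -12.500)
X = 12100
(B + X) + c = (-25/2 + 12100) + 9494 = 24175/2 + 9494 = 43163/2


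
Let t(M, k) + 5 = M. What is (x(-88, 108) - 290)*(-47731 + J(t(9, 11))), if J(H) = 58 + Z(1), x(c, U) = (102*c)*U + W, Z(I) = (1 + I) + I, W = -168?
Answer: 46233512220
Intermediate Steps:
Z(I) = 1 + 2*I
t(M, k) = -5 + M
x(c, U) = -168 + 102*U*c (x(c, U) = (102*c)*U - 168 = 102*U*c - 168 = -168 + 102*U*c)
J(H) = 61 (J(H) = 58 + (1 + 2*1) = 58 + (1 + 2) = 58 + 3 = 61)
(x(-88, 108) - 290)*(-47731 + J(t(9, 11))) = ((-168 + 102*108*(-88)) - 290)*(-47731 + 61) = ((-168 - 969408) - 290)*(-47670) = (-969576 - 290)*(-47670) = -969866*(-47670) = 46233512220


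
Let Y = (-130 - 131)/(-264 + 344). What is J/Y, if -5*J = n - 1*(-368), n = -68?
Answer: 1600/87 ≈ 18.391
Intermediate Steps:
J = -60 (J = -(-68 - 1*(-368))/5 = -(-68 + 368)/5 = -⅕*300 = -60)
Y = -261/80 ≈ -3.2625
J/Y = -60/(-261/80) = -60*(-80/261) = 1600/87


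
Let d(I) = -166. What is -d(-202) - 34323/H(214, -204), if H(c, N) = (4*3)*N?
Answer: 8641/48 ≈ 180.02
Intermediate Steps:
H(c, N) = 12*N
-d(-202) - 34323/H(214, -204) = -1*(-166) - 34323/(12*(-204)) = 166 - 34323/(-2448) = 166 - 34323*(-1)/2448 = 166 - 1*(-673/48) = 166 + 673/48 = 8641/48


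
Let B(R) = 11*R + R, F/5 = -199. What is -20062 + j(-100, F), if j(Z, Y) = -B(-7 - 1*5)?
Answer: -19918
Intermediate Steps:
F = -995 (F = 5*(-199) = -995)
B(R) = 12*R
j(Z, Y) = 144 (j(Z, Y) = -12*(-7 - 1*5) = -12*(-7 - 5) = -12*(-12) = -1*(-144) = 144)
-20062 + j(-100, F) = -20062 + 144 = -19918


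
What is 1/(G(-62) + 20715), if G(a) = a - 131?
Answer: 1/20522 ≈ 4.8728e-5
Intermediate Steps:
G(a) = -131 + a
1/(G(-62) + 20715) = 1/((-131 - 62) + 20715) = 1/(-193 + 20715) = 1/20522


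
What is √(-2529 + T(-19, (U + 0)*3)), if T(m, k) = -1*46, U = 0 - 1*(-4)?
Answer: 5*I*√103 ≈ 50.744*I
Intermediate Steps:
U = 4 (U = 0 + 4 = 4)
T(m, k) = -46
√(-2529 + T(-19, (U + 0)*3)) = √(-2529 - 46) = √(-2575) = 5*I*√103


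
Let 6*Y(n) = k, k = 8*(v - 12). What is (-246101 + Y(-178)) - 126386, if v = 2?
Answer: -1117501/3 ≈ -3.7250e+5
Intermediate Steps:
k = -80 (k = 8*(2 - 12) = 8*(-10) = -80)
Y(n) = -40/3 (Y(n) = (⅙)*(-80) = -40/3)
(-246101 + Y(-178)) - 126386 = (-246101 - 40/3) - 126386 = -738343/3 - 126386 = -1117501/3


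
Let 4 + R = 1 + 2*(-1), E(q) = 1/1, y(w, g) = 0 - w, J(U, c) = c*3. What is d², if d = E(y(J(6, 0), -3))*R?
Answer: 25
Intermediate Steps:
J(U, c) = 3*c
y(w, g) = -w
E(q) = 1 (E(q) = 1*1 = 1)
R = -5 (R = -4 + (1 + 2*(-1)) = -4 + (1 - 2) = -4 - 1 = -5)
d = -5 (d = 1*(-5) = -5)
d² = (-5)² = 25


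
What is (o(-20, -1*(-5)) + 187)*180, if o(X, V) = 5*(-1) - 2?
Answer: 32400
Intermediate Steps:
o(X, V) = -7 (o(X, V) = -5 - 2 = -7)
(o(-20, -1*(-5)) + 187)*180 = (-7 + 187)*180 = 180*180 = 32400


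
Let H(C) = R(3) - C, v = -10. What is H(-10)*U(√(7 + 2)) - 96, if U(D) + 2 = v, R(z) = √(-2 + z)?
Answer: -228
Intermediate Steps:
U(D) = -12 (U(D) = -2 - 10 = -12)
H(C) = 1 - C (H(C) = √(-2 + 3) - C = √1 - C = 1 - C)
H(-10)*U(√(7 + 2)) - 96 = (1 - 1*(-10))*(-12) - 96 = (1 + 10)*(-12) - 96 = 11*(-12) - 96 = -132 - 96 = -228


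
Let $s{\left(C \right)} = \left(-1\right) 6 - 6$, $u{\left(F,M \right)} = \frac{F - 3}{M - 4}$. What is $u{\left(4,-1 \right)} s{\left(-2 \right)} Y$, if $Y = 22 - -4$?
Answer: $\frac{312}{5} \approx 62.4$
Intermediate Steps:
$u{\left(F,M \right)} = \frac{-3 + F}{-4 + M}$
$s{\left(C \right)} = -12$ ($s{\left(C \right)} = -6 - 6 = -12$)
$Y = 26$ ($Y = 22 + 4 = 26$)
$u{\left(4,-1 \right)} s{\left(-2 \right)} Y = \frac{-3 + 4}{-4 - 1} \left(-12\right) 26 = \frac{1}{-5} \cdot 1 \left(-12\right) 26 = \left(- \frac{1}{5}\right) 1 \left(-12\right) 26 = \left(- \frac{1}{5}\right) \left(-12\right) 26 = \frac{12}{5} \cdot 26 = \frac{312}{5}$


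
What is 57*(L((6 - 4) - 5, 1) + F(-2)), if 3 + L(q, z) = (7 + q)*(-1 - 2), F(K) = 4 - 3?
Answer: -798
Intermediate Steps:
F(K) = 1
L(q, z) = -24 - 3*q (L(q, z) = -3 + (7 + q)*(-1 - 2) = -3 + (7 + q)*(-3) = -3 + (-21 - 3*q) = -24 - 3*q)
57*(L((6 - 4) - 5, 1) + F(-2)) = 57*((-24 - 3*((6 - 4) - 5)) + 1) = 57*((-24 - 3*(2 - 5)) + 1) = 57*((-24 - 3*(-3)) + 1) = 57*((-24 + 9) + 1) = 57*(-15 + 1) = 57*(-14) = -798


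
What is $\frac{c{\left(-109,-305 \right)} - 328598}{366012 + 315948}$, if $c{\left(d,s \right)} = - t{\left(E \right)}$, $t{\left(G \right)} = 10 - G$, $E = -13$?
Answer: $- \frac{328621}{681960} \approx -0.48188$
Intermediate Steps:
$c{\left(d,s \right)} = -23$ ($c{\left(d,s \right)} = - (10 - -13) = - (10 + 13) = \left(-1\right) 23 = -23$)
$\frac{c{\left(-109,-305 \right)} - 328598}{366012 + 315948} = \frac{-23 - 328598}{366012 + 315948} = - \frac{328621}{681960}$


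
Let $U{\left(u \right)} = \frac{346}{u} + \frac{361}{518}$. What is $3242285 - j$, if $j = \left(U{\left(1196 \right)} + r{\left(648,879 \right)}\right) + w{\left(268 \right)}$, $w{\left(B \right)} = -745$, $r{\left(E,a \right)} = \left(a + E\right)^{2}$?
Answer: $\frac{70571984368}{77441} \approx 9.113 \cdot 10^{5}$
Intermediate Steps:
$U{\left(u \right)} = \frac{361}{518} + \frac{346}{u}$ ($U{\left(u \right)} = \frac{346}{u} + 361 \cdot \frac{1}{518} = \frac{346}{u} + \frac{361}{518} = \frac{361}{518} + \frac{346}{u}$)
$r{\left(E,a \right)} = \left(E + a\right)^{2}$
$j = \frac{180513808317}{77441}$ ($j = \left(\left(\frac{361}{518} + \frac{346}{1196}\right) + \left(648 + 879\right)^{2}\right) - 745 = \left(\left(\frac{361}{518} + 346 \cdot \frac{1}{1196}\right) + 1527^{2}\right) - 745 = \left(\left(\frac{361}{518} + \frac{173}{598}\right) + 2331729\right) - 745 = \left(\frac{76373}{77441} + 2331729\right) - 745 = \frac{180571501862}{77441} - 745 = \frac{180513808317}{77441} \approx 2.331 \cdot 10^{6}$)
$3242285 - j = 3242285 - \frac{180513808317}{77441} = \frac{70571984368}{77441}$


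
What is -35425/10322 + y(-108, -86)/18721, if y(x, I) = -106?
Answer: -51098889/14864474 ≈ -3.4377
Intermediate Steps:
-35425/10322 + y(-108, -86)/18721 = -35425/10322 - 106/18721 = -35425*1/10322 - 106*1/18721 = -2725/794 - 106/18721 = -51098889/14864474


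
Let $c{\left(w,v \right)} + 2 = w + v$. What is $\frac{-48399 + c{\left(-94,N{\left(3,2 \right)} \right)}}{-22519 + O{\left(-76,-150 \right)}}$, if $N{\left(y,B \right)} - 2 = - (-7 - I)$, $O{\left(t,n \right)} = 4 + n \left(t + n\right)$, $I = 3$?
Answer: $- \frac{5387}{1265} \approx -4.2585$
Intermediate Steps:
$O{\left(t,n \right)} = 4 + n \left(n + t\right)$
$N{\left(y,B \right)} = 12$ ($N{\left(y,B \right)} = 2 - \left(-7 - 3\right) = 2 - -10 = 2 + 10 = 12$)
$c{\left(w,v \right)} = -2 + v + w$ ($c{\left(w,v \right)} = -2 + \left(w + v\right) = -2 + \left(v + w\right) = -2 + v + w$)
$\frac{-48399 + c{\left(-94,N{\left(3,2 \right)} \right)}}{-22519 + O{\left(-76,-150 \right)}} = \frac{-48399 - 84}{-22519 + \left(4 + \left(-150\right)^{2} - -11400\right)} = \frac{-48399 - 84}{-22519 + \left(4 + 22500 + 11400\right)} = - \frac{48483}{-22519 + 33904} = - \frac{48483}{11385} = \left(-48483\right) \frac{1}{11385} = - \frac{5387}{1265}$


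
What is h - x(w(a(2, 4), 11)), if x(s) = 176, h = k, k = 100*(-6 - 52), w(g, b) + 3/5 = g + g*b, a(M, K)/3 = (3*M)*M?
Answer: -5976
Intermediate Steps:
a(M, K) = 9*M² (a(M, K) = 3*((3*M)*M) = 3*(3*M²) = 9*M²)
w(g, b) = -⅗ + g + b*g (w(g, b) = -⅗ + (g + g*b) = -⅗ + (g + b*g) = -⅗ + g + b*g)
k = -5800 (k = 100*(-58) = -5800)
h = -5800
h - x(w(a(2, 4), 11)) = -5800 - 1*176 = -5800 - 176 = -5976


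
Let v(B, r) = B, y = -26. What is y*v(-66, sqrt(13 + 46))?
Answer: 1716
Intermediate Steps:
y*v(-66, sqrt(13 + 46)) = -26*(-66) = 1716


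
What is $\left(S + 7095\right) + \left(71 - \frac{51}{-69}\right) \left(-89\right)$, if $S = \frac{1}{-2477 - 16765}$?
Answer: $\frac{314318047}{442566} \approx 710.22$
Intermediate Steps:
$S = - \frac{1}{19242}$ ($S = \frac{1}{-2477 - 16765} = \frac{1}{-19242} = - \frac{1}{19242} \approx -5.197 \cdot 10^{-5}$)
$\left(S + 7095\right) + \left(71 - \frac{51}{-69}\right) \left(-89\right) = \left(- \frac{1}{19242} + 7095\right) + \left(71 - \frac{51}{-69}\right) \left(-89\right) = \frac{136521989}{19242} + \left(71 - - \frac{17}{23}\right) \left(-89\right) = \frac{136521989}{19242} + \left(71 + \frac{17}{23}\right) \left(-89\right) = \frac{136521989}{19242} + \frac{1650}{23} \left(-89\right) = \frac{136521989}{19242} - \frac{146850}{23} = \frac{314318047}{442566}$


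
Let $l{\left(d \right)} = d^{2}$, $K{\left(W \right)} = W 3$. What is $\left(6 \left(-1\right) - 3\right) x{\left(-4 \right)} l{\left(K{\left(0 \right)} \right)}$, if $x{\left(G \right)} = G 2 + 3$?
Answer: $0$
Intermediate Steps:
$x{\left(G \right)} = 3 + 2 G$ ($x{\left(G \right)} = 2 G + 3 = 3 + 2 G$)
$K{\left(W \right)} = 3 W$
$\left(6 \left(-1\right) - 3\right) x{\left(-4 \right)} l{\left(K{\left(0 \right)} \right)} = \left(6 \left(-1\right) - 3\right) \left(3 + 2 \left(-4\right)\right) \left(3 \cdot 0\right)^{2} = \left(-6 - 3\right) \left(3 - 8\right) 0^{2} = \left(-9\right) \left(-5\right) 0 = 45 \cdot 0 = 0$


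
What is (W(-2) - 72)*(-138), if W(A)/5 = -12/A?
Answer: 5796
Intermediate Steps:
W(A) = -60/A (W(A) = 5*(-12/A) = -60/A)
(W(-2) - 72)*(-138) = (-60/(-2) - 72)*(-138) = (-60*(-½) - 72)*(-138) = (30 - 72)*(-138) = -42*(-138) = 5796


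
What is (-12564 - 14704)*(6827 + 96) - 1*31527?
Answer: -188807891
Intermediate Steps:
(-12564 - 14704)*(6827 + 96) - 1*31527 = -27268*6923 - 31527 = -188776364 - 31527 = -188807891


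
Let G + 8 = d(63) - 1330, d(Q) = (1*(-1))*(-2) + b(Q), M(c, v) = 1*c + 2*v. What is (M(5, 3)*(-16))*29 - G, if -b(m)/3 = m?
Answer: -3579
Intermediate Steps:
b(m) = -3*m
M(c, v) = c + 2*v
d(Q) = 2 - 3*Q (d(Q) = (1*(-1))*(-2) - 3*Q = -1*(-2) - 3*Q = 2 - 3*Q)
G = -1525 (G = -8 + ((2 - 3*63) - 1330) = -8 + ((2 - 189) - 1330) = -8 + (-187 - 1330) = -8 - 1517 = -1525)
(M(5, 3)*(-16))*29 - G = ((5 + 2*3)*(-16))*29 - 1*(-1525) = ((5 + 6)*(-16))*29 + 1525 = (11*(-16))*29 + 1525 = -176*29 + 1525 = -5104 + 1525 = -3579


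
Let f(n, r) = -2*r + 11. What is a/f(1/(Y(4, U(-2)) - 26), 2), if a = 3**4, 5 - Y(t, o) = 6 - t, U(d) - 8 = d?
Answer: 81/7 ≈ 11.571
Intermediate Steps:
U(d) = 8 + d
Y(t, o) = -1 + t (Y(t, o) = 5 - (6 - t) = 5 + (-6 + t) = -1 + t)
f(n, r) = 11 - 2*r
a = 81
a/f(1/(Y(4, U(-2)) - 26), 2) = 81/(11 - 2*2) = 81/(11 - 4) = 81/7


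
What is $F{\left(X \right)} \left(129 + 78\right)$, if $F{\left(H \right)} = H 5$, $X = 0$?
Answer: $0$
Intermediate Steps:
$F{\left(H \right)} = 5 H$
$F{\left(X \right)} \left(129 + 78\right) = 5 \cdot 0 \left(129 + 78\right) = 0 \cdot 207 = 0$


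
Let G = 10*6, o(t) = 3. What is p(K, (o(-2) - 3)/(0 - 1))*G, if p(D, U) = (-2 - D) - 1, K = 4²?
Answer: -1140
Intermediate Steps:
K = 16
G = 60
p(D, U) = -3 - D
p(K, (o(-2) - 3)/(0 - 1))*G = (-3 - 1*16)*60 = (-3 - 16)*60 = -19*60 = -1140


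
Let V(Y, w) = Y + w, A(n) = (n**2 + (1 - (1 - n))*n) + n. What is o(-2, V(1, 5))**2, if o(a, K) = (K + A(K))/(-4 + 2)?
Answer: 1764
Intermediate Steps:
A(n) = n + 2*n**2 (A(n) = (n**2 + (1 + (-1 + n))*n) + n = (n**2 + n*n) + n = (n**2 + n**2) + n = 2*n**2 + n = n + 2*n**2)
o(a, K) = -K/2 - K*(1 + 2*K)/2 (o(a, K) = (K + K*(1 + 2*K))/(-4 + 2) = (K + K*(1 + 2*K))/(-2) = (K + K*(1 + 2*K))*(-1/2) = -K/2 - K*(1 + 2*K)/2)
o(-2, V(1, 5))**2 = ((1 + 5)*(-1 - (1 + 5)))**2 = (6*(-1 - 1*6))**2 = (6*(-1 - 6))**2 = (6*(-7))**2 = (-42)**2 = 1764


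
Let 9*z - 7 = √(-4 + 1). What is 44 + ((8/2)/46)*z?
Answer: 9122/207 + 2*I*√3/207 ≈ 44.068 + 0.016735*I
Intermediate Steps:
z = 7/9 + I*√3/9 (z = 7/9 + √(-4 + 1)/9 = 7/9 + √(-3)/9 = 7/9 + (I*√3)/9 = 7/9 + I*√3/9 ≈ 0.77778 + 0.19245*I)
44 + ((8/2)/46)*z = 44 + ((8/2)/46)*(7/9 + I*√3/9) = 44 + ((8*(½))*(1/46))*(7/9 + I*√3/9) = 44 + (4*(1/46))*(7/9 + I*√3/9) = 44 + 2*(7/9 + I*√3/9)/23 = 44 + (14/207 + 2*I*√3/207) = 9122/207 + 2*I*√3/207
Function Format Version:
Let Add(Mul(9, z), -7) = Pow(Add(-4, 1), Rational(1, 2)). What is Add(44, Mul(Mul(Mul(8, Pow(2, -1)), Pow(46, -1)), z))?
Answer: Add(Rational(9122, 207), Mul(Rational(2, 207), I, Pow(3, Rational(1, 2)))) ≈ Add(44.068, Mul(0.016735, I))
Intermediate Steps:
z = Add(Rational(7, 9), Mul(Rational(1, 9), I, Pow(3, Rational(1, 2)))) (z = Add(Rational(7, 9), Mul(Rational(1, 9), Pow(Add(-4, 1), Rational(1, 2)))) = Add(Rational(7, 9), Mul(Rational(1, 9), Pow(-3, Rational(1, 2)))) = Add(Rational(7, 9), Mul(Rational(1, 9), Mul(I, Pow(3, Rational(1, 2))))) = Add(Rational(7, 9), Mul(Rational(1, 9), I, Pow(3, Rational(1, 2)))) ≈ Add(0.77778, Mul(0.19245, I)))
Add(44, Mul(Mul(Mul(8, Pow(2, -1)), Pow(46, -1)), z)) = Add(44, Mul(Mul(Mul(8, Pow(2, -1)), Pow(46, -1)), Add(Rational(7, 9), Mul(Rational(1, 9), I, Pow(3, Rational(1, 2)))))) = Add(44, Mul(Mul(Mul(8, Rational(1, 2)), Rational(1, 46)), Add(Rational(7, 9), Mul(Rational(1, 9), I, Pow(3, Rational(1, 2)))))) = Add(44, Mul(Mul(4, Rational(1, 46)), Add(Rational(7, 9), Mul(Rational(1, 9), I, Pow(3, Rational(1, 2)))))) = Add(44, Mul(Rational(2, 23), Add(Rational(7, 9), Mul(Rational(1, 9), I, Pow(3, Rational(1, 2)))))) = Add(44, Add(Rational(14, 207), Mul(Rational(2, 207), I, Pow(3, Rational(1, 2))))) = Add(Rational(9122, 207), Mul(Rational(2, 207), I, Pow(3, Rational(1, 2))))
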